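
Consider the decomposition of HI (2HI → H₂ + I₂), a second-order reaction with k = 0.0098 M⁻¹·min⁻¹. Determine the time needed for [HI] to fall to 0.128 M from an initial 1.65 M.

735.4 min

Step 1: For second-order: t = (1/[HI] - 1/[HI]₀)/k
Step 2: t = (1/0.128 - 1/1.65)/0.0098
Step 3: t = (7.812 - 0.6061)/0.0098
Step 4: t = 7.206/0.0098 = 735.4 min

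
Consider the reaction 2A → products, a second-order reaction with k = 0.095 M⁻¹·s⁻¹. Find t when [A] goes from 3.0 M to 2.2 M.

1.276 s

Step 1: For second-order: t = (1/[A] - 1/[A]₀)/k
Step 2: t = (1/2.2 - 1/3.0)/0.095
Step 3: t = (0.4545 - 0.3333)/0.095
Step 4: t = 0.1212/0.095 = 1.276 s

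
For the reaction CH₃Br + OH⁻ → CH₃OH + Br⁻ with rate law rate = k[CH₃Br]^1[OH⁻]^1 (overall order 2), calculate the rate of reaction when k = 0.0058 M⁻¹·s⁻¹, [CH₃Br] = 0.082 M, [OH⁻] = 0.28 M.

0.0001332 M/s

Step 1: The rate law is rate = k[CH₃Br]^1[OH⁻]^1, overall order = 1+1 = 2
Step 2: Substitute values: rate = 0.0058 × (0.082)^1 × (0.28)^1
Step 3: rate = 0.0058 × 0.082 × 0.28 = 0.000133168 M/s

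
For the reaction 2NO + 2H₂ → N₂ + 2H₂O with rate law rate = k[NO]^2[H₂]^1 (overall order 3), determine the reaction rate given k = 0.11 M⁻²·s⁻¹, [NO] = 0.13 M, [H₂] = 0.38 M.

0.0007064 M/s

Step 1: The rate law is rate = k[NO]^2[H₂]^1, overall order = 2+1 = 3
Step 2: Substitute values: rate = 0.11 × (0.13)^2 × (0.38)^1
Step 3: rate = 0.11 × 0.0169 × 0.38 = 0.00070642 M/s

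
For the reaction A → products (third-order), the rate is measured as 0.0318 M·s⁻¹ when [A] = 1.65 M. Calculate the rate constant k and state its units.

0.007079 M⁻²·s⁻¹

Step 1: rate = k[A]^3, so k = rate / [A]^3.
Step 2: k = 0.0318 / (1.65)^3 = 0.0318 / 4.492.
Step 3: k = 0.007079 M⁻²·s⁻¹.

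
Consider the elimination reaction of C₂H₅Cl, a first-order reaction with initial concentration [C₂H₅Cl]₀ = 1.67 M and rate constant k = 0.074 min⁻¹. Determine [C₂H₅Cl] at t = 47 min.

0.05155 M

Step 1: For a first-order reaction: [C₂H₅Cl] = [C₂H₅Cl]₀ × e^(-kt)
Step 2: [C₂H₅Cl] = 1.67 × e^(-0.074 × 47)
Step 3: [C₂H₅Cl] = 1.67 × e^(-3.478)
Step 4: [C₂H₅Cl] = 1.67 × 0.0308691 = 0.05155 M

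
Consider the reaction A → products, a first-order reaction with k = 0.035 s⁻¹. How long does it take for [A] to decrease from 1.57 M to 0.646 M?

25.37 s

Step 1: For first-order: t = ln([A]₀/[A])/k
Step 2: t = ln(1.57/0.646)/0.035
Step 3: t = ln(2.43)/0.035
Step 4: t = 0.888/0.035 = 25.37 s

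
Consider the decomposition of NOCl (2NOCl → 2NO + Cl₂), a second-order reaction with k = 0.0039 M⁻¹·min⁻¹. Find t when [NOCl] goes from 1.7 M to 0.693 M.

219.2 min

Step 1: For second-order: t = (1/[NOCl] - 1/[NOCl]₀)/k
Step 2: t = (1/0.693 - 1/1.7)/0.0039
Step 3: t = (1.443 - 0.5882)/0.0039
Step 4: t = 0.8548/0.0039 = 219.2 min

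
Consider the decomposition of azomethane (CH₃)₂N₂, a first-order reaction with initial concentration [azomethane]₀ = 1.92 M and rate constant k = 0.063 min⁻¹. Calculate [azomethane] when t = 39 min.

0.1645 M

Step 1: For a first-order reaction: [azomethane] = [azomethane]₀ × e^(-kt)
Step 2: [azomethane] = 1.92 × e^(-0.063 × 39)
Step 3: [azomethane] = 1.92 × e^(-2.457)
Step 4: [azomethane] = 1.92 × 0.0856916 = 0.1645 M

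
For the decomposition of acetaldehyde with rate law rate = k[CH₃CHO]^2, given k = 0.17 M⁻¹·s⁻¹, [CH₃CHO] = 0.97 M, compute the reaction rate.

0.16 M/s

Step 1: Identify the rate law: rate = k[CH₃CHO]^2
Step 2: Substitute values: rate = 0.17 × (0.97)^2
Step 3: Calculate: rate = 0.17 × 0.9409 = 0.159953 M/s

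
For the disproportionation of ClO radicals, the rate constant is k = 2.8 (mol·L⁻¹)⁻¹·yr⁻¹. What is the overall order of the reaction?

second order (2)

Step 1: The units of k for an nth-order reaction are (concentration)^(1-n)·(time)⁻¹.
Step 2: Here k has units (mol·L⁻¹)⁻¹·yr⁻¹, so the concentration exponent is -1.
Step 3: 1 - n = -1 ⇒ n = 2. The reaction is second order.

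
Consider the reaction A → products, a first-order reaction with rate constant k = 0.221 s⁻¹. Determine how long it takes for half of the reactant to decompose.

3.136 s

Step 1: For a first-order reaction, t₁/₂ = ln(2)/k
Step 2: t₁/₂ = ln(2)/0.221
Step 3: t₁/₂ = 0.6931/0.221 = 3.136 s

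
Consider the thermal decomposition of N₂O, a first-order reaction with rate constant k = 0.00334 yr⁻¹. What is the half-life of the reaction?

207.5 yr

Step 1: For a first-order reaction, t₁/₂ = ln(2)/k
Step 2: t₁/₂ = ln(2)/0.00334
Step 3: t₁/₂ = 0.6931/0.00334 = 207.5 yr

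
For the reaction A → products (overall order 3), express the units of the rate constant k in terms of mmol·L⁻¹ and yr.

(mmol·L⁻¹)⁻²·yr⁻¹

Step 1: For overall order n, rate = k × (concentration)^n.
Step 2: Rate has units mmol·L⁻¹·yr⁻¹; concentration term has units (mmol·L⁻¹)^3.
Step 3: k = rate / (concentration)^n, so units of k = (mmol·L⁻¹)^(1-3)·yr⁻¹ = (mmol·L⁻¹)⁻²·yr⁻¹.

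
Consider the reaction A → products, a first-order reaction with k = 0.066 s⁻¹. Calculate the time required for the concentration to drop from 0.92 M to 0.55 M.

7.795 s

Step 1: For first-order: t = ln([A]₀/[A])/k
Step 2: t = ln(0.92/0.55)/0.066
Step 3: t = ln(1.673)/0.066
Step 4: t = 0.5145/0.066 = 7.795 s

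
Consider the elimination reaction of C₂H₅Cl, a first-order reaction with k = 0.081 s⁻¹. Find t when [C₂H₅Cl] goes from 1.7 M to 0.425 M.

17.11 s

Step 1: For first-order: t = ln([C₂H₅Cl]₀/[C₂H₅Cl])/k
Step 2: t = ln(1.7/0.425)/0.081
Step 3: t = ln(4)/0.081
Step 4: t = 1.386/0.081 = 17.11 s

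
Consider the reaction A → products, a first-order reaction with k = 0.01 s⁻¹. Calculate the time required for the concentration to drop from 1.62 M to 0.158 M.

232.8 s

Step 1: For first-order: t = ln([A]₀/[A])/k
Step 2: t = ln(1.62/0.158)/0.01
Step 3: t = ln(10.25)/0.01
Step 4: t = 2.328/0.01 = 232.8 s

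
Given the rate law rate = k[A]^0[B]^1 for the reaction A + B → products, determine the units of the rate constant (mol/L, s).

s⁻¹

Step 1: Overall order = 0 + 1 = 1.
Step 2: rate has units mol/L·s⁻¹; [A]^0[B]^1 has units (mol/L)^1.
Step 3: k = rate/([A]^0[B]^1), so units of k = (mol/L)^(1-1)·s⁻¹ = s⁻¹.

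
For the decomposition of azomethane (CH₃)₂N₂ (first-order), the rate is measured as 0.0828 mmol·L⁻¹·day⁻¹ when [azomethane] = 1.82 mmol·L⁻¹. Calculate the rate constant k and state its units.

0.04549 day⁻¹

Step 1: rate = k[azomethane]^1, so k = rate / [azomethane]^1.
Step 2: k = 0.0828 / (1.82)^1 = 0.0828 / 1.82.
Step 3: k = 0.04549 day⁻¹.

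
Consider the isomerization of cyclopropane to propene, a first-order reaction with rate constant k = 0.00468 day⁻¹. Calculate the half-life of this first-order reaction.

148.1 day

Step 1: For a first-order reaction, t₁/₂ = ln(2)/k
Step 2: t₁/₂ = ln(2)/0.00468
Step 3: t₁/₂ = 0.6931/0.00468 = 148.1 day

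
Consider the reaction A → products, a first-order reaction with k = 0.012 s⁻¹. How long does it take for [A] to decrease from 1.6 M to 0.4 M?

115.5 s

Step 1: For first-order: t = ln([A]₀/[A])/k
Step 2: t = ln(1.6/0.4)/0.012
Step 3: t = ln(4)/0.012
Step 4: t = 1.386/0.012 = 115.5 s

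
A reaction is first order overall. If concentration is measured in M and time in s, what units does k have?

s⁻¹

Step 1: For overall order n, rate = k × (concentration)^n.
Step 2: Rate has units M·s⁻¹; concentration term has units M^1.
Step 3: k = rate / (concentration)^n, so units of k = M^(1-1)·s⁻¹ = s⁻¹.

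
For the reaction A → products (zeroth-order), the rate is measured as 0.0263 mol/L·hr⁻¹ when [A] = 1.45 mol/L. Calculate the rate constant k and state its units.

0.0263 mol/L·hr⁻¹

Step 1: For a zeroth-order reaction, rate = k (independent of concentration).
Step 2: k = rate = 0.0263 mol/L·hr⁻¹.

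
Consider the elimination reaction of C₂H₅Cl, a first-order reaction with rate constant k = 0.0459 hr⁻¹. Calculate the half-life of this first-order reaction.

15.1 hr

Step 1: For a first-order reaction, t₁/₂ = ln(2)/k
Step 2: t₁/₂ = ln(2)/0.0459
Step 3: t₁/₂ = 0.6931/0.0459 = 15.1 hr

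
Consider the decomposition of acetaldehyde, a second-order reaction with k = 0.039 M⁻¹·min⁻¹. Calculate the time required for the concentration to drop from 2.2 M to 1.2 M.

9.713 min

Step 1: For second-order: t = (1/[CH₃CHO] - 1/[CH₃CHO]₀)/k
Step 2: t = (1/1.2 - 1/2.2)/0.039
Step 3: t = (0.8333 - 0.4545)/0.039
Step 4: t = 0.3788/0.039 = 9.713 min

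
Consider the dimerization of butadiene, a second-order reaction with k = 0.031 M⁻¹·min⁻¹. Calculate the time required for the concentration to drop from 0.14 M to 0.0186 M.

1504 min

Step 1: For second-order: t = (1/[C₄H₆] - 1/[C₄H₆]₀)/k
Step 2: t = (1/0.0186 - 1/0.14)/0.031
Step 3: t = (53.76 - 7.143)/0.031
Step 4: t = 46.62/0.031 = 1504 min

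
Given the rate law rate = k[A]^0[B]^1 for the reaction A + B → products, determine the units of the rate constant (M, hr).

hr⁻¹

Step 1: Overall order = 0 + 1 = 1.
Step 2: rate has units M·hr⁻¹; [A]^0[B]^1 has units M^1.
Step 3: k = rate/([A]^0[B]^1), so units of k = M^(1-1)·hr⁻¹ = hr⁻¹.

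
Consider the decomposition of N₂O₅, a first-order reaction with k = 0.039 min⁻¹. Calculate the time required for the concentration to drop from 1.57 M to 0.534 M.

27.65 min

Step 1: For first-order: t = ln([N₂O₅]₀/[N₂O₅])/k
Step 2: t = ln(1.57/0.534)/0.039
Step 3: t = ln(2.94)/0.039
Step 4: t = 1.078/0.039 = 27.65 min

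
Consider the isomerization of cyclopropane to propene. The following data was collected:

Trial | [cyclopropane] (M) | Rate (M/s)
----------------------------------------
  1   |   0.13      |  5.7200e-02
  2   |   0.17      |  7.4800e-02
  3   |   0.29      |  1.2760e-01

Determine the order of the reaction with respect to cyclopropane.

first order (1)

Step 1: Compare trials to find order n where rate₂/rate₁ = ([cyclopropane]₂/[cyclopropane]₁)^n
Step 2: rate₂/rate₁ = 7.4800e-02/5.7200e-02 = 1.308
Step 3: [cyclopropane]₂/[cyclopropane]₁ = 0.17/0.13 = 1.308
Step 4: n = ln(1.308)/ln(1.308) = 1.00 ≈ 1
Step 5: The reaction is first order in cyclopropane.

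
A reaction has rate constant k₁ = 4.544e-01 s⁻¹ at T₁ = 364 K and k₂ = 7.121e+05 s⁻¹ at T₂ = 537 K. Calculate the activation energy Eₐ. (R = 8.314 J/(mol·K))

134.0 kJ/mol

Step 1: Use the two-temperature Arrhenius form: ln(k₂/k₁) = -Eₐ/R × (1/T₂ - 1/T₁)
Step 2: ln(k₂/k₁) = ln(7.121e+05/4.544e-01) = ln(1.56712e+06) = 14.2648
Step 3: 1/T₂ - 1/T₁ = 1/537 - 1/364 = -8.850554e-04 K⁻¹
Step 4: Eₐ = -R × ln(k₂/k₁) / (1/T₂ - 1/T₁) = -8.314 × 14.2648 / -8.850554e-04
Step 5: Eₐ = 1.3400e+05 J/mol = 134.0 kJ/mol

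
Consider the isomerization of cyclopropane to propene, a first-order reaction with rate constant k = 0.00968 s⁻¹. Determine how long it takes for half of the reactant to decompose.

71.61 s

Step 1: For a first-order reaction, t₁/₂ = ln(2)/k
Step 2: t₁/₂ = ln(2)/0.00968
Step 3: t₁/₂ = 0.6931/0.00968 = 71.61 s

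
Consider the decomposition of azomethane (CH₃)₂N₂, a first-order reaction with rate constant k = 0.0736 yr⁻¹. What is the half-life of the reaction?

9.418 yr

Step 1: For a first-order reaction, t₁/₂ = ln(2)/k
Step 2: t₁/₂ = ln(2)/0.0736
Step 3: t₁/₂ = 0.6931/0.0736 = 9.418 yr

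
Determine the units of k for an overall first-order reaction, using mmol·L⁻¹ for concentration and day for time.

day⁻¹

Step 1: For overall order n, rate = k × (concentration)^n.
Step 2: Rate has units mmol·L⁻¹·day⁻¹; concentration term has units (mmol·L⁻¹)^1.
Step 3: k = rate / (concentration)^n, so units of k = (mmol·L⁻¹)^(1-1)·day⁻¹ = day⁻¹.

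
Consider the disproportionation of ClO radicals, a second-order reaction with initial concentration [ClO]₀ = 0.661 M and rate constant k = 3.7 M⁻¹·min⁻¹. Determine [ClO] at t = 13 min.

0.02016 M

Step 1: For a second-order reaction: 1/[ClO] = 1/[ClO]₀ + kt
Step 2: 1/[ClO] = 1/0.661 + 3.7 × 13
Step 3: 1/[ClO] = 1.513 + 48.1 = 49.61
Step 4: [ClO] = 1/49.61 = 0.02016 M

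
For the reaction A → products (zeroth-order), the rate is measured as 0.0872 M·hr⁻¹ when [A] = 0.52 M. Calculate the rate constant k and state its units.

0.0872 M·hr⁻¹

Step 1: For a zeroth-order reaction, rate = k (independent of concentration).
Step 2: k = rate = 0.0872 M·hr⁻¹.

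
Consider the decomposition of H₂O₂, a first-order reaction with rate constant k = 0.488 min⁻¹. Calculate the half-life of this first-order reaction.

1.42 min

Step 1: For a first-order reaction, t₁/₂ = ln(2)/k
Step 2: t₁/₂ = ln(2)/0.488
Step 3: t₁/₂ = 0.6931/0.488 = 1.42 min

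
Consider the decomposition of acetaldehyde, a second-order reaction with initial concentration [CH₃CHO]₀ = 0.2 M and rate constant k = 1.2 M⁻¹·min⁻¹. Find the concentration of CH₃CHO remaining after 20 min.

0.03448 M

Step 1: For a second-order reaction: 1/[CH₃CHO] = 1/[CH₃CHO]₀ + kt
Step 2: 1/[CH₃CHO] = 1/0.2 + 1.2 × 20
Step 3: 1/[CH₃CHO] = 5 + 24 = 29
Step 4: [CH₃CHO] = 1/29 = 0.03448 M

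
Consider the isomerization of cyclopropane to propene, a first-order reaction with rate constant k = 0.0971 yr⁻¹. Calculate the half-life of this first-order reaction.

7.138 yr

Step 1: For a first-order reaction, t₁/₂ = ln(2)/k
Step 2: t₁/₂ = ln(2)/0.0971
Step 3: t₁/₂ = 0.6931/0.0971 = 7.138 yr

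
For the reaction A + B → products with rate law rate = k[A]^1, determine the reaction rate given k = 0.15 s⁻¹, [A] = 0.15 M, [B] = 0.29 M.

0.0225 M/s

Step 1: The rate law is rate = k[A]^1
Step 2: Note that the rate does not depend on [B] (zero order in B).
Step 3: rate = 0.15 × (0.15)^1 = 0.0225 M/s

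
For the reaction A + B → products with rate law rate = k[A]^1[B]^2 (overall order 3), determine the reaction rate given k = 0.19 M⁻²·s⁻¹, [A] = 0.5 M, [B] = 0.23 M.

0.005026 M/s

Step 1: The rate law is rate = k[A]^1[B]^2, overall order = 1+2 = 3
Step 2: Substitute values: rate = 0.19 × (0.5)^1 × (0.23)^2
Step 3: rate = 0.19 × 0.5 × 0.0529 = 0.0050255 M/s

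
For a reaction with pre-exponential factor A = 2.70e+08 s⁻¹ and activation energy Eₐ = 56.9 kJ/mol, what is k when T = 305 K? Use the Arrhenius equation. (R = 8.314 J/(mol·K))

4.86e-02 s⁻¹

Step 1: Use the Arrhenius equation: k = A × exp(-Eₐ/RT)
Step 2: Convert Eₐ to J/mol: 56.9 kJ/mol = 56900 J/mol
Step 3: Calculate the exponent: -Eₐ/(RT) = -56900/(8.314 × 305) = -22.43894
Step 4: k = 2.70e+08 × exp(-22.43894)
Step 5: k = 2.70e+08 × 1.79842e-10 = 4.8557e-02 s⁻¹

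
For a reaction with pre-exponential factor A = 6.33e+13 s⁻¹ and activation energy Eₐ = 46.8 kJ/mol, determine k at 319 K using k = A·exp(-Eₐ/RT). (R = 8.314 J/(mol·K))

1.37e+06 s⁻¹

Step 1: Use the Arrhenius equation: k = A × exp(-Eₐ/RT)
Step 2: Convert Eₐ to J/mol: 46.8 kJ/mol = 46800 J/mol
Step 3: Calculate the exponent: -Eₐ/(RT) = -46800/(8.314 × 319) = -17.64595
Step 4: k = 6.33e+13 × exp(-17.64595)
Step 5: k = 6.33e+13 × 2.17001e-08 = 1.3736e+06 s⁻¹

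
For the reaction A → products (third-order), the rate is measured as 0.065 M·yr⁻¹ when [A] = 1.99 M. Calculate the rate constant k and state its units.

0.008248 M⁻²·yr⁻¹

Step 1: rate = k[A]^3, so k = rate / [A]^3.
Step 2: k = 0.065 / (1.99)^3 = 0.065 / 7.881.
Step 3: k = 0.008248 M⁻²·yr⁻¹.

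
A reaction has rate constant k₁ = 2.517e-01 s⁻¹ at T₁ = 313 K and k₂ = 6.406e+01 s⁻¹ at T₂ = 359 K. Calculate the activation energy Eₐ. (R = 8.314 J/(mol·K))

112.5 kJ/mol

Step 1: Use the two-temperature Arrhenius form: ln(k₂/k₁) = -Eₐ/R × (1/T₂ - 1/T₁)
Step 2: ln(k₂/k₁) = ln(6.406e+01/2.517e-01) = ln(254.509) = 5.53934
Step 3: 1/T₂ - 1/T₁ = 1/359 - 1/313 = -4.093729e-04 K⁻¹
Step 4: Eₐ = -R × ln(k₂/k₁) / (1/T₂ - 1/T₁) = -8.314 × 5.53934 / -4.093729e-04
Step 5: Eₐ = 1.1250e+05 J/mol = 112.5 kJ/mol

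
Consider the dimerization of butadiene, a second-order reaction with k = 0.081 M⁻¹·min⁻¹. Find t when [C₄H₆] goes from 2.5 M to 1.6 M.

2.778 min

Step 1: For second-order: t = (1/[C₄H₆] - 1/[C₄H₆]₀)/k
Step 2: t = (1/1.6 - 1/2.5)/0.081
Step 3: t = (0.625 - 0.4)/0.081
Step 4: t = 0.225/0.081 = 2.778 min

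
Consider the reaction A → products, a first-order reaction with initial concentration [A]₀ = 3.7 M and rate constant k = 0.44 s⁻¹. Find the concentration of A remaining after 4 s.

0.6366 M

Step 1: For a first-order reaction: [A] = [A]₀ × e^(-kt)
Step 2: [A] = 3.7 × e^(-0.44 × 4)
Step 3: [A] = 3.7 × e^(-1.76)
Step 4: [A] = 3.7 × 0.172045 = 0.6366 M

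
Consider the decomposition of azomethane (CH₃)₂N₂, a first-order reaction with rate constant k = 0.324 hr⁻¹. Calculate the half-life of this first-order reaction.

2.139 hr

Step 1: For a first-order reaction, t₁/₂ = ln(2)/k
Step 2: t₁/₂ = ln(2)/0.324
Step 3: t₁/₂ = 0.6931/0.324 = 2.139 hr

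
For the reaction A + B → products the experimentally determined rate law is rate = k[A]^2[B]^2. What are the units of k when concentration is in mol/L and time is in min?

(mol/L)⁻³·min⁻¹

Step 1: Overall order = 2 + 2 = 4.
Step 2: rate has units mol/L·min⁻¹; [A]^2[B]^2 has units (mol/L)^4.
Step 3: k = rate/([A]^2[B]^2), so units of k = (mol/L)^(1-4)·min⁻¹ = (mol/L)⁻³·min⁻¹.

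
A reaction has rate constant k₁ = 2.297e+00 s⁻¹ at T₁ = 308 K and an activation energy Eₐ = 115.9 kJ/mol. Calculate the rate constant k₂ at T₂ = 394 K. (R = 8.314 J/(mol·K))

4.484e+04 s⁻¹

Step 1: Use the two-temperature Arrhenius form: ln(k₂/k₁) = -Eₐ/R × (1/T₂ - 1/T₁)
Step 2: Convert Eₐ to J/mol: 115.9 kJ/mol = 115900 J/mol
Step 3: 1/T₂ - 1/T₁ = 1/394 - 1/308 = -7.086822e-04 K⁻¹
Step 4: ln(k₂/k₁) = -115900/8.314 × -7.086822e-04 = 9.87927
Step 5: k₂ = k₁ × exp(9.87927) = 2.297e+00 × 1.95215e+04 = 4.484e+04 s⁻¹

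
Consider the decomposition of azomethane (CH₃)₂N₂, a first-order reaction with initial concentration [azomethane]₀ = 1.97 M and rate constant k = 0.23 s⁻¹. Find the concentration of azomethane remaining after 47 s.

3.979e-05 M

Step 1: For a first-order reaction: [azomethane] = [azomethane]₀ × e^(-kt)
Step 2: [azomethane] = 1.97 × e^(-0.23 × 47)
Step 3: [azomethane] = 1.97 × e^(-10.81)
Step 4: [azomethane] = 1.97 × 2.01965e-05 = 3.979e-05 M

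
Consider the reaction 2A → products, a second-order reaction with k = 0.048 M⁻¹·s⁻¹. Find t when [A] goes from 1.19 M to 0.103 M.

184.8 s

Step 1: For second-order: t = (1/[A] - 1/[A]₀)/k
Step 2: t = (1/0.103 - 1/1.19)/0.048
Step 3: t = (9.709 - 0.8403)/0.048
Step 4: t = 8.868/0.048 = 184.8 s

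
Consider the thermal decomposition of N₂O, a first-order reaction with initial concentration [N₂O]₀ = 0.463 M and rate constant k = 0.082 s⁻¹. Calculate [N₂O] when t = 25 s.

0.0596 M

Step 1: For a first-order reaction: [N₂O] = [N₂O]₀ × e^(-kt)
Step 2: [N₂O] = 0.463 × e^(-0.082 × 25)
Step 3: [N₂O] = 0.463 × e^(-2.05)
Step 4: [N₂O] = 0.463 × 0.128735 = 0.0596 M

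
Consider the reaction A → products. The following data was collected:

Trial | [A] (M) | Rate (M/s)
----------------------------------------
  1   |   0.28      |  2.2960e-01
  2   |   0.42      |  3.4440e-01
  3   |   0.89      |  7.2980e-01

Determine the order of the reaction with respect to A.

first order (1)

Step 1: Compare trials to find order n where rate₂/rate₁ = ([A]₂/[A]₁)^n
Step 2: rate₂/rate₁ = 3.4440e-01/2.2960e-01 = 1.5
Step 3: [A]₂/[A]₁ = 0.42/0.28 = 1.5
Step 4: n = ln(1.5)/ln(1.5) = 1.00 ≈ 1
Step 5: The reaction is first order in A.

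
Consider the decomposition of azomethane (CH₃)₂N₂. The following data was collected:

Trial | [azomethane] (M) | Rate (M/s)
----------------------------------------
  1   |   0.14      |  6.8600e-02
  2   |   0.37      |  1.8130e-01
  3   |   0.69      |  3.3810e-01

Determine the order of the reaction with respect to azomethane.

first order (1)

Step 1: Compare trials to find order n where rate₂/rate₁ = ([azomethane]₂/[azomethane]₁)^n
Step 2: rate₂/rate₁ = 1.8130e-01/6.8600e-02 = 2.643
Step 3: [azomethane]₂/[azomethane]₁ = 0.37/0.14 = 2.643
Step 4: n = ln(2.643)/ln(2.643) = 1.00 ≈ 1
Step 5: The reaction is first order in azomethane.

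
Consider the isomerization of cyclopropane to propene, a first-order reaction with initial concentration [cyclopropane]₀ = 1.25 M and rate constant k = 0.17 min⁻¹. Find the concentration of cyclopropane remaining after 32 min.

0.005424 M

Step 1: For a first-order reaction: [cyclopropane] = [cyclopropane]₀ × e^(-kt)
Step 2: [cyclopropane] = 1.25 × e^(-0.17 × 32)
Step 3: [cyclopropane] = 1.25 × e^(-5.44)
Step 4: [cyclopropane] = 1.25 × 0.00433948 = 0.005424 M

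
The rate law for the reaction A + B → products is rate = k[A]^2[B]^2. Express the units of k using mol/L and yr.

(mol/L)⁻³·yr⁻¹

Step 1: Overall order = 2 + 2 = 4.
Step 2: rate has units mol/L·yr⁻¹; [A]^2[B]^2 has units (mol/L)^4.
Step 3: k = rate/([A]^2[B]^2), so units of k = (mol/L)^(1-4)·yr⁻¹ = (mol/L)⁻³·yr⁻¹.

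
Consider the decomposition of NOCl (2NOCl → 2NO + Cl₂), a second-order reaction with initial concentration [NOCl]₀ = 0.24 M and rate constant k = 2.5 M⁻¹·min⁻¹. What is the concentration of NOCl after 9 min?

0.0375 M

Step 1: For a second-order reaction: 1/[NOCl] = 1/[NOCl]₀ + kt
Step 2: 1/[NOCl] = 1/0.24 + 2.5 × 9
Step 3: 1/[NOCl] = 4.167 + 22.5 = 26.67
Step 4: [NOCl] = 1/26.67 = 0.0375 M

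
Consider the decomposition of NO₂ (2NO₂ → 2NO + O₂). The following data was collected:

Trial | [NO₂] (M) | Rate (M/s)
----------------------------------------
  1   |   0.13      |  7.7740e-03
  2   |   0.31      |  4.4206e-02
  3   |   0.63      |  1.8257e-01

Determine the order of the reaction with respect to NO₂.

second order (2)

Step 1: Compare trials to find order n where rate₂/rate₁ = ([NO₂]₂/[NO₂]₁)^n
Step 2: rate₂/rate₁ = 4.4206e-02/7.7740e-03 = 5.686
Step 3: [NO₂]₂/[NO₂]₁ = 0.31/0.13 = 2.385
Step 4: n = ln(5.686)/ln(2.385) = 2.00 ≈ 2
Step 5: The reaction is second order in NO₂.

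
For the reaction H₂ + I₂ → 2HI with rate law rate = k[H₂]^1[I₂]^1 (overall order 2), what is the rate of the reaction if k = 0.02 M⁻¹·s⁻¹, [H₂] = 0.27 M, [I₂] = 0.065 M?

0.000351 M/s

Step 1: The rate law is rate = k[H₂]^1[I₂]^1, overall order = 1+1 = 2
Step 2: Substitute values: rate = 0.02 × (0.27)^1 × (0.065)^1
Step 3: rate = 0.02 × 0.27 × 0.065 = 0.000351 M/s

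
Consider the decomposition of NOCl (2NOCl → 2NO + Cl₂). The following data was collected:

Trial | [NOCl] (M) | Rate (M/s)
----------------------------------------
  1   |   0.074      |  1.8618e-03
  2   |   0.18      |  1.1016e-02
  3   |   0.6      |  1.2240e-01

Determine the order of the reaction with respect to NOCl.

second order (2)

Step 1: Compare trials to find order n where rate₂/rate₁ = ([NOCl]₂/[NOCl]₁)^n
Step 2: rate₂/rate₁ = 1.1016e-02/1.8618e-03 = 5.917
Step 3: [NOCl]₂/[NOCl]₁ = 0.18/0.074 = 2.432
Step 4: n = ln(5.917)/ln(2.432) = 2.00 ≈ 2
Step 5: The reaction is second order in NOCl.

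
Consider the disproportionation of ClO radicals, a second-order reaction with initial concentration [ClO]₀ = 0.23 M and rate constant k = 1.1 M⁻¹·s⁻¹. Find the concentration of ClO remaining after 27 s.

0.02937 M

Step 1: For a second-order reaction: 1/[ClO] = 1/[ClO]₀ + kt
Step 2: 1/[ClO] = 1/0.23 + 1.1 × 27
Step 3: 1/[ClO] = 4.348 + 29.7 = 34.05
Step 4: [ClO] = 1/34.05 = 0.02937 M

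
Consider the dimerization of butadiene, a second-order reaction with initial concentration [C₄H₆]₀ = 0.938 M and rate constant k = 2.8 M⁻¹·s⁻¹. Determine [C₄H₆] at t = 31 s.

0.01138 M

Step 1: For a second-order reaction: 1/[C₄H₆] = 1/[C₄H₆]₀ + kt
Step 2: 1/[C₄H₆] = 1/0.938 + 2.8 × 31
Step 3: 1/[C₄H₆] = 1.066 + 86.8 = 87.87
Step 4: [C₄H₆] = 1/87.87 = 0.01138 M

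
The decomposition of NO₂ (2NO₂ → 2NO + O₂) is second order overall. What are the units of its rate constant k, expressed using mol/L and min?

(mol/L)⁻¹·min⁻¹

Step 1: For overall order n, rate = k × (concentration)^n.
Step 2: Rate has units mol/L·min⁻¹; concentration term has units (mol/L)^2.
Step 3: k = rate / (concentration)^n, so units of k = (mol/L)^(1-2)·min⁻¹ = (mol/L)⁻¹·min⁻¹.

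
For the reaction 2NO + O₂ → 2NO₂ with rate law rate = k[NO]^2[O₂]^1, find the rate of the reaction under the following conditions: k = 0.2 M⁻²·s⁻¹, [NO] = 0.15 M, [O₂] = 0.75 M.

0.003375 M/s

Step 1: The rate law is rate = k[NO]^2[O₂]^1
Step 2: Substitute: rate = 0.2 × (0.15)^2 × (0.75)^1
Step 3: rate = 0.2 × 0.0225 × 0.75 = 0.003375 M/s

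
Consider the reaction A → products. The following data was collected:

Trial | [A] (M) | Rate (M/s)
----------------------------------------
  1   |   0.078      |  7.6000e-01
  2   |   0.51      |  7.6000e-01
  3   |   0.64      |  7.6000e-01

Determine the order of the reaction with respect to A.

zeroth order (0)

Step 1: Compare trials - when concentration changes, rate stays constant.
Step 2: rate₂/rate₁ = 7.6000e-01/7.6000e-01 = 1
Step 3: [A]₂/[A]₁ = 0.51/0.078 = 6.538
Step 4: Since rate ratio ≈ (conc ratio)^0, the reaction is zeroth order.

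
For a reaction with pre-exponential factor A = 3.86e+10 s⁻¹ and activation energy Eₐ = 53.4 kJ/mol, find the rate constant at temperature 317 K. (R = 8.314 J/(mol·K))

6.13e+01 s⁻¹

Step 1: Use the Arrhenius equation: k = A × exp(-Eₐ/RT)
Step 2: Convert Eₐ to J/mol: 53.4 kJ/mol = 53400 J/mol
Step 3: Calculate the exponent: -Eₐ/(RT) = -53400/(8.314 × 317) = -20.26152
Step 4: k = 3.86e+10 × exp(-20.26152)
Step 5: k = 3.86e+10 × 1.58684e-09 = 6.1252e+01 s⁻¹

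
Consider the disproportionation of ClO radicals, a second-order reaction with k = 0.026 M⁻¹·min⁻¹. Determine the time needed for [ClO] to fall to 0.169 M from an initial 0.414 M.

134.7 min

Step 1: For second-order: t = (1/[ClO] - 1/[ClO]₀)/k
Step 2: t = (1/0.169 - 1/0.414)/0.026
Step 3: t = (5.917 - 2.415)/0.026
Step 4: t = 3.502/0.026 = 134.7 min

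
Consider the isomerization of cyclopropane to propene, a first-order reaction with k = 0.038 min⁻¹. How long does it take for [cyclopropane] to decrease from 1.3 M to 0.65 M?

18.24 min

Step 1: For first-order: t = ln([cyclopropane]₀/[cyclopropane])/k
Step 2: t = ln(1.3/0.65)/0.038
Step 3: t = ln(2)/0.038
Step 4: t = 0.6931/0.038 = 18.24 min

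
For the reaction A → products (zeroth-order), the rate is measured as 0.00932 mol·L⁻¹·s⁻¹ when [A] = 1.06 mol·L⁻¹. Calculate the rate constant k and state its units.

0.00932 mol·L⁻¹·s⁻¹

Step 1: For a zeroth-order reaction, rate = k (independent of concentration).
Step 2: k = rate = 0.00932 mol·L⁻¹·s⁻¹.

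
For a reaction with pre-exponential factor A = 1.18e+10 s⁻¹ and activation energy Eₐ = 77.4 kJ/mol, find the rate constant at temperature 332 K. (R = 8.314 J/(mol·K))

7.83e-03 s⁻¹

Step 1: Use the Arrhenius equation: k = A × exp(-Eₐ/RT)
Step 2: Convert Eₐ to J/mol: 77.4 kJ/mol = 77400 J/mol
Step 3: Calculate the exponent: -Eₐ/(RT) = -77400/(8.314 × 332) = -28.04096
Step 4: k = 1.18e+10 × exp(-28.04096)
Step 5: k = 1.18e+10 × 6.63691e-13 = 7.8316e-03 s⁻¹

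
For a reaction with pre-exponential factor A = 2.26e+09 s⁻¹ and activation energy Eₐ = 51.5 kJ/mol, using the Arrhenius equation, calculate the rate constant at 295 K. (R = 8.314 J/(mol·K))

1.72e+00 s⁻¹

Step 1: Use the Arrhenius equation: k = A × exp(-Eₐ/RT)
Step 2: Convert Eₐ to J/mol: 51.5 kJ/mol = 51500 J/mol
Step 3: Calculate the exponent: -Eₐ/(RT) = -51500/(8.314 × 295) = -20.99787
Step 4: k = 2.26e+09 × exp(-20.99787)
Step 5: k = 2.26e+09 × 7.59873e-10 = 1.7173e+00 s⁻¹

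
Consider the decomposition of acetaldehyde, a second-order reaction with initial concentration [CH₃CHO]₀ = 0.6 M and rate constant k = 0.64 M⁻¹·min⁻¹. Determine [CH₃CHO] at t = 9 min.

0.1346 M

Step 1: For a second-order reaction: 1/[CH₃CHO] = 1/[CH₃CHO]₀ + kt
Step 2: 1/[CH₃CHO] = 1/0.6 + 0.64 × 9
Step 3: 1/[CH₃CHO] = 1.667 + 5.76 = 7.427
Step 4: [CH₃CHO] = 1/7.427 = 0.1346 M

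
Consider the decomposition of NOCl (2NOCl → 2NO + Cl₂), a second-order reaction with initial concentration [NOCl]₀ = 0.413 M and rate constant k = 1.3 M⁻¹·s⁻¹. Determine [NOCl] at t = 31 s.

0.02341 M

Step 1: For a second-order reaction: 1/[NOCl] = 1/[NOCl]₀ + kt
Step 2: 1/[NOCl] = 1/0.413 + 1.3 × 31
Step 3: 1/[NOCl] = 2.421 + 40.3 = 42.72
Step 4: [NOCl] = 1/42.72 = 0.02341 M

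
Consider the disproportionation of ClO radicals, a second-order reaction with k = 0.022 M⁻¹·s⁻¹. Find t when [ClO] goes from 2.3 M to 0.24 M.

169.6 s

Step 1: For second-order: t = (1/[ClO] - 1/[ClO]₀)/k
Step 2: t = (1/0.24 - 1/2.3)/0.022
Step 3: t = (4.167 - 0.4348)/0.022
Step 4: t = 3.732/0.022 = 169.6 s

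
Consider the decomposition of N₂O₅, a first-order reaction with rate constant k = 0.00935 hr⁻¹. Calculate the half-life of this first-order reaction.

74.13 hr

Step 1: For a first-order reaction, t₁/₂ = ln(2)/k
Step 2: t₁/₂ = ln(2)/0.00935
Step 3: t₁/₂ = 0.6931/0.00935 = 74.13 hr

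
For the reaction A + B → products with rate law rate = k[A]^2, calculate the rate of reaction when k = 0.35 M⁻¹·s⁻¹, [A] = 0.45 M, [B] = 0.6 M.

0.07087 M/s

Step 1: The rate law is rate = k[A]^2
Step 2: Note that the rate does not depend on [B] (zero order in B).
Step 3: rate = 0.35 × (0.45)^2 = 0.070875 M/s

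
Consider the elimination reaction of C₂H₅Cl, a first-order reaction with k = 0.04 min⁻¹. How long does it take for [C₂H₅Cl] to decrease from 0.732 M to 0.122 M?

44.79 min

Step 1: For first-order: t = ln([C₂H₅Cl]₀/[C₂H₅Cl])/k
Step 2: t = ln(0.732/0.122)/0.04
Step 3: t = ln(6)/0.04
Step 4: t = 1.792/0.04 = 44.79 min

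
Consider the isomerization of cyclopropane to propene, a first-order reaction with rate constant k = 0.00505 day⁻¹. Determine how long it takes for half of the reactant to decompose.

137.3 day

Step 1: For a first-order reaction, t₁/₂ = ln(2)/k
Step 2: t₁/₂ = ln(2)/0.00505
Step 3: t₁/₂ = 0.6931/0.00505 = 137.3 day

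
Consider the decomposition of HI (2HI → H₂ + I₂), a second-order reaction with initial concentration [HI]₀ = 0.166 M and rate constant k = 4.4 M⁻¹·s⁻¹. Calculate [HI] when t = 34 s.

0.006426 M

Step 1: For a second-order reaction: 1/[HI] = 1/[HI]₀ + kt
Step 2: 1/[HI] = 1/0.166 + 4.4 × 34
Step 3: 1/[HI] = 6.024 + 149.6 = 155.6
Step 4: [HI] = 1/155.6 = 0.006426 M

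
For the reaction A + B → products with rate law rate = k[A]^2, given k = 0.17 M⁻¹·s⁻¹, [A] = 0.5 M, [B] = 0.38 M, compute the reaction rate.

0.0425 M/s

Step 1: The rate law is rate = k[A]^2
Step 2: Note that the rate does not depend on [B] (zero order in B).
Step 3: rate = 0.17 × (0.5)^2 = 0.0425 M/s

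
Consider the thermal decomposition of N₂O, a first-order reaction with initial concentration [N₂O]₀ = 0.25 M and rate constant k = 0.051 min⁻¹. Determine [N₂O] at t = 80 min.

0.004227 M

Step 1: For a first-order reaction: [N₂O] = [N₂O]₀ × e^(-kt)
Step 2: [N₂O] = 0.25 × e^(-0.051 × 80)
Step 3: [N₂O] = 0.25 × e^(-4.08)
Step 4: [N₂O] = 0.25 × 0.0169075 = 0.004227 M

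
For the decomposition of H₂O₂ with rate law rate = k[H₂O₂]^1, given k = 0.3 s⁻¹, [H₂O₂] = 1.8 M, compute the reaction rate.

0.54 M/s

Step 1: Identify the rate law: rate = k[H₂O₂]^1
Step 2: Substitute values: rate = 0.3 × (1.8)^1
Step 3: Calculate: rate = 0.3 × 1.8 = 0.54 M/s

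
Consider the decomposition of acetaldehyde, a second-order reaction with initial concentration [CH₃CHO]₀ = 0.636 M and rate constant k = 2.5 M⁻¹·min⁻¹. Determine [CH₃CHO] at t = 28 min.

0.01397 M

Step 1: For a second-order reaction: 1/[CH₃CHO] = 1/[CH₃CHO]₀ + kt
Step 2: 1/[CH₃CHO] = 1/0.636 + 2.5 × 28
Step 3: 1/[CH₃CHO] = 1.572 + 70 = 71.57
Step 4: [CH₃CHO] = 1/71.57 = 0.01397 M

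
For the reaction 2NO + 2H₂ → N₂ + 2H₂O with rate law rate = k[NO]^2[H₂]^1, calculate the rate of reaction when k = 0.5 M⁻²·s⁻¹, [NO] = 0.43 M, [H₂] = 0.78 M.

0.07211 M/s

Step 1: The rate law is rate = k[NO]^2[H₂]^1
Step 2: Substitute: rate = 0.5 × (0.43)^2 × (0.78)^1
Step 3: rate = 0.5 × 0.1849 × 0.78 = 0.072111 M/s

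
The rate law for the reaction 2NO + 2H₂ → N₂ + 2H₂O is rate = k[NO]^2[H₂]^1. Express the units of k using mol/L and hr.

(mol/L)⁻²·hr⁻¹

Step 1: Overall order = 2 + 1 = 3.
Step 2: rate has units mol/L·hr⁻¹; [NO]^2[H₂]^1 has units (mol/L)^3.
Step 3: k = rate/([NO]^2[H₂]^1), so units of k = (mol/L)^(1-3)·hr⁻¹ = (mol/L)⁻²·hr⁻¹.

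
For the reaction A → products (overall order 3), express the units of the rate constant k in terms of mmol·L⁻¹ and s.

(mmol·L⁻¹)⁻²·s⁻¹

Step 1: For overall order n, rate = k × (concentration)^n.
Step 2: Rate has units mmol·L⁻¹·s⁻¹; concentration term has units (mmol·L⁻¹)^3.
Step 3: k = rate / (concentration)^n, so units of k = (mmol·L⁻¹)^(1-3)·s⁻¹ = (mmol·L⁻¹)⁻²·s⁻¹.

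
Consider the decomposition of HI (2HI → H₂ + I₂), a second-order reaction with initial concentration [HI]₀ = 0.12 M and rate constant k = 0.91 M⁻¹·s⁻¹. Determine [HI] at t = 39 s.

0.02282 M

Step 1: For a second-order reaction: 1/[HI] = 1/[HI]₀ + kt
Step 2: 1/[HI] = 1/0.12 + 0.91 × 39
Step 3: 1/[HI] = 8.333 + 35.49 = 43.82
Step 4: [HI] = 1/43.82 = 0.02282 M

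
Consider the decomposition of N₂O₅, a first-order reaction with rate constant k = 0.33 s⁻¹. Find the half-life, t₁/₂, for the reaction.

2.1 s

Step 1: For a first-order reaction, t₁/₂ = ln(2)/k
Step 2: t₁/₂ = ln(2)/0.33
Step 3: t₁/₂ = 0.6931/0.33 = 2.1 s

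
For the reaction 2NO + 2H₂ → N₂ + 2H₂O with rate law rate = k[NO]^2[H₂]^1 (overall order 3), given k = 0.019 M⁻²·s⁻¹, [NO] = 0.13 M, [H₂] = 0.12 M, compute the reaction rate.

3.853e-05 M/s

Step 1: The rate law is rate = k[NO]^2[H₂]^1, overall order = 2+1 = 3
Step 2: Substitute values: rate = 0.019 × (0.13)^2 × (0.12)^1
Step 3: rate = 0.019 × 0.0169 × 0.12 = 3.8532e-05 M/s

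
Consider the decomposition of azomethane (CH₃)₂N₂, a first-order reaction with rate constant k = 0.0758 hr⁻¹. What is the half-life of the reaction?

9.144 hr

Step 1: For a first-order reaction, t₁/₂ = ln(2)/k
Step 2: t₁/₂ = ln(2)/0.0758
Step 3: t₁/₂ = 0.6931/0.0758 = 9.144 hr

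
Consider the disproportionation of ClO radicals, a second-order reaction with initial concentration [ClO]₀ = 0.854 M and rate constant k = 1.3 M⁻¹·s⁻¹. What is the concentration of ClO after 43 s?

0.01752 M

Step 1: For a second-order reaction: 1/[ClO] = 1/[ClO]₀ + kt
Step 2: 1/[ClO] = 1/0.854 + 1.3 × 43
Step 3: 1/[ClO] = 1.171 + 55.9 = 57.07
Step 4: [ClO] = 1/57.07 = 0.01752 M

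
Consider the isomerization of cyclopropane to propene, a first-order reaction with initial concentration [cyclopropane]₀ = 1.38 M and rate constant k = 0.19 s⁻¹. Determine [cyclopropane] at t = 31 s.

0.003818 M

Step 1: For a first-order reaction: [cyclopropane] = [cyclopropane]₀ × e^(-kt)
Step 2: [cyclopropane] = 1.38 × e^(-0.19 × 31)
Step 3: [cyclopropane] = 1.38 × e^(-5.89)
Step 4: [cyclopropane] = 1.38 × 0.00276698 = 0.003818 M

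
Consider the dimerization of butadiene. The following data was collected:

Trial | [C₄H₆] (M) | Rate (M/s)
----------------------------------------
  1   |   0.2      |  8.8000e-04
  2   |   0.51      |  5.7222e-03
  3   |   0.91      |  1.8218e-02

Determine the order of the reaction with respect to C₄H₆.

second order (2)

Step 1: Compare trials to find order n where rate₂/rate₁ = ([C₄H₆]₂/[C₄H₆]₁)^n
Step 2: rate₂/rate₁ = 5.7222e-03/8.8000e-04 = 6.502
Step 3: [C₄H₆]₂/[C₄H₆]₁ = 0.51/0.2 = 2.55
Step 4: n = ln(6.502)/ln(2.55) = 2.00 ≈ 2
Step 5: The reaction is second order in C₄H₆.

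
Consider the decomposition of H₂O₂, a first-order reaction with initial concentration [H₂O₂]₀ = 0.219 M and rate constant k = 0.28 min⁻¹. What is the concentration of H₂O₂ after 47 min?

4.218e-07 M

Step 1: For a first-order reaction: [H₂O₂] = [H₂O₂]₀ × e^(-kt)
Step 2: [H₂O₂] = 0.219 × e^(-0.28 × 47)
Step 3: [H₂O₂] = 0.219 × e^(-13.16)
Step 4: [H₂O₂] = 0.219 × 1.92613e-06 = 4.218e-07 M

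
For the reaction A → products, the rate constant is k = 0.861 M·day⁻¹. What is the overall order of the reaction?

zeroth order (0)

Step 1: The units of k for an nth-order reaction are (concentration)^(1-n)·(time)⁻¹.
Step 2: Here k has units M·day⁻¹, so the concentration exponent is 1.
Step 3: 1 - n = 1 ⇒ n = 0. The reaction is zeroth order.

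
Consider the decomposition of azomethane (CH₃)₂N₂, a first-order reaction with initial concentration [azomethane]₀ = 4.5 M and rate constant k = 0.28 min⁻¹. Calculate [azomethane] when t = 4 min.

1.468 M

Step 1: For a first-order reaction: [azomethane] = [azomethane]₀ × e^(-kt)
Step 2: [azomethane] = 4.5 × e^(-0.28 × 4)
Step 3: [azomethane] = 4.5 × e^(-1.12)
Step 4: [azomethane] = 4.5 × 0.32628 = 1.468 M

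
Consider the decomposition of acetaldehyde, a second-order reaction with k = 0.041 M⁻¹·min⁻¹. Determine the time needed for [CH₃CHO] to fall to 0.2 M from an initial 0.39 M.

59.41 min

Step 1: For second-order: t = (1/[CH₃CHO] - 1/[CH₃CHO]₀)/k
Step 2: t = (1/0.2 - 1/0.39)/0.041
Step 3: t = (5 - 2.564)/0.041
Step 4: t = 2.436/0.041 = 59.41 min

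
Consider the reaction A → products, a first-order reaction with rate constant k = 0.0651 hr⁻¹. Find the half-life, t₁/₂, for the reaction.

10.65 hr

Step 1: For a first-order reaction, t₁/₂ = ln(2)/k
Step 2: t₁/₂ = ln(2)/0.0651
Step 3: t₁/₂ = 0.6931/0.0651 = 10.65 hr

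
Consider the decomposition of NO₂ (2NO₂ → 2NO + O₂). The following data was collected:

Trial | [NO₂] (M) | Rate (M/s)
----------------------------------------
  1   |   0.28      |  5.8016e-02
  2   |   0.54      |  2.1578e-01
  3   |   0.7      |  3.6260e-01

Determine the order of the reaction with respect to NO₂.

second order (2)

Step 1: Compare trials to find order n where rate₂/rate₁ = ([NO₂]₂/[NO₂]₁)^n
Step 2: rate₂/rate₁ = 2.1578e-01/5.8016e-02 = 3.719
Step 3: [NO₂]₂/[NO₂]₁ = 0.54/0.28 = 1.929
Step 4: n = ln(3.719)/ln(1.929) = 2.00 ≈ 2
Step 5: The reaction is second order in NO₂.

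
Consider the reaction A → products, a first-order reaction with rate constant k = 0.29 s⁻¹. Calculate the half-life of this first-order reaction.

2.39 s

Step 1: For a first-order reaction, t₁/₂ = ln(2)/k
Step 2: t₁/₂ = ln(2)/0.29
Step 3: t₁/₂ = 0.6931/0.29 = 2.39 s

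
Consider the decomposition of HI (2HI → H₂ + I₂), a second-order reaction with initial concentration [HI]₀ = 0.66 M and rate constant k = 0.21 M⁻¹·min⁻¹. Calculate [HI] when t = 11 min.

0.2614 M

Step 1: For a second-order reaction: 1/[HI] = 1/[HI]₀ + kt
Step 2: 1/[HI] = 1/0.66 + 0.21 × 11
Step 3: 1/[HI] = 1.515 + 2.31 = 3.825
Step 4: [HI] = 1/3.825 = 0.2614 M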